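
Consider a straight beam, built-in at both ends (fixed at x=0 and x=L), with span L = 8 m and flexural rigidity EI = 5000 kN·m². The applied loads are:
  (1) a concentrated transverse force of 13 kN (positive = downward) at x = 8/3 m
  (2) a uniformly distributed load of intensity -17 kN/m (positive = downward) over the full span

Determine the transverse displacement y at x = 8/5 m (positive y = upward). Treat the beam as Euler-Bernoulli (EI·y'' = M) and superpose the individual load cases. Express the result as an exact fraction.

y(8/5) = 386816/31640625 m

Load 1 — point force P=13 kN at a=8/3 m (b=L-a=16/3):
  y_1 = -Pb²x²(3aL-(3a+b)x)/(6L³EI)  [x≤a] = -13·(16/3)²·(8/5)²·(3·(8/3)·8-(3·(8/3)+(16/3))·(8/5))/(6·8³·5000) = -3328/1265625 m
Load 2 — uniform load w=-17 kN/m over full span:
  y_2 = -wx²(L-x)²/(24EI) = -(-17)·(8/5)²·(8-(8/5))²/(24·5000) = 17408/1171875 m
Superposition: y = Σ y_i = 386816/31640625 m ≈ 0.012225 m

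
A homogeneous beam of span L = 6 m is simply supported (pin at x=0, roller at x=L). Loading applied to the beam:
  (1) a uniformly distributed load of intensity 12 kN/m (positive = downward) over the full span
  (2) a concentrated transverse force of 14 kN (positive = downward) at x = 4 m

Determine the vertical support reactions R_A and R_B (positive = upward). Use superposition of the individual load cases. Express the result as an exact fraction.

R_A = 122/3 kN, R_B = 136/3 kN

Load 1 — uniform load w=12 kN/m over full span:
  R_A = wL/2 = 12·6/2 = 36 kN
  R_B = wL/2 = 12·6/2 = 36 kN
Load 2 — point force P=14 kN at a=4 m (b=L-a=2):
  R_A = Pb/L = 14·2/6 = 14/3 kN
  R_B = Pa/L = 14·4/6 = 28/3 kN
Superposition: R_A = 122/3 kN, R_B = 136/3 kN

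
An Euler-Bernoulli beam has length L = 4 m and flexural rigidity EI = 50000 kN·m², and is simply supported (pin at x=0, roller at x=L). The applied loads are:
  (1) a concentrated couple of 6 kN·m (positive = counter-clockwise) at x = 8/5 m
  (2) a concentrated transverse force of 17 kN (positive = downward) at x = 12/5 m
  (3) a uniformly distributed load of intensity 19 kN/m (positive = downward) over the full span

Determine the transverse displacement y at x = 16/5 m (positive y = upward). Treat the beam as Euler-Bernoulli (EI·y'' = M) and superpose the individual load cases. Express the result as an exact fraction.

y(16/5) = -5758/5859375 m

Load 1 — applied couple M₀=6 kN·m at a=8/5 m (b=L-a=12/5):
  y_1 = (M₀x³/(6L)-M₀(x-a)²/2+C₁x)/EI  [x>a] with C₁=M₀(3b²-L²)/(6L)=8/25 = (6·(16/5)³/(6·4)-6·((16/5)-(8/5))²/2+(8/25)·(16/5))/50000 = 12/390625 m
Load 2 — point force P=17 kN at a=12/5 m (b=L-a=8/5):
  y_2 = -Pa(L-x)(2Lx-a²-x²)/(6LEI)  [x>a] = -17·(12/5)·(4-(16/5))·(2·4·(16/5)-(12/5)²-(16/5)²)/(6·4·50000) = -102/390625 m
Load 3 — uniform load w=19 kN/m over full span:
  y_3 = -wx(L³-2Lx²+x³)/(24EI) = -19·(16/5)·(4³-2·4·(16/5)²+(16/5)³)/(24·50000) = -4408/5859375 m
Superposition: y = Σ y_i = -5758/5859375 m ≈ -0.000983 m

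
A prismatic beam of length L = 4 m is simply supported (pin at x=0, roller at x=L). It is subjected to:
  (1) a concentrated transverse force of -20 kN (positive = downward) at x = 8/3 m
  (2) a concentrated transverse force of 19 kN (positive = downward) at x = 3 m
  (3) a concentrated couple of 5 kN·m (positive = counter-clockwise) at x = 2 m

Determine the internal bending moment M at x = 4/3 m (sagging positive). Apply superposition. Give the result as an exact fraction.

M(4/3) = -8/9 kN·m

Load 1 — point force P=-20 kN at a=8/3 m (b=L-a=4/3):
  M_1 = Pbx/L  [x≤a] = (-20)·(4/3)·(4/3)/4 = -80/9 kN·m
Load 2 — point force P=19 kN at a=3 m (b=L-a=1):
  M_2 = Pbx/L  [x≤a] = 19·1·(4/3)/4 = 19/3 kN·m
Load 3 — applied couple M₀=5 kN·m at a=2 m (b=L-a=2):
  M_3 = M₀x/L  [x≤a] = 5·(4/3)/4 = 5/3 kN·m
Superposition: M = Σ M_i = -8/9 kN·m ≈ -0.888889 kN·m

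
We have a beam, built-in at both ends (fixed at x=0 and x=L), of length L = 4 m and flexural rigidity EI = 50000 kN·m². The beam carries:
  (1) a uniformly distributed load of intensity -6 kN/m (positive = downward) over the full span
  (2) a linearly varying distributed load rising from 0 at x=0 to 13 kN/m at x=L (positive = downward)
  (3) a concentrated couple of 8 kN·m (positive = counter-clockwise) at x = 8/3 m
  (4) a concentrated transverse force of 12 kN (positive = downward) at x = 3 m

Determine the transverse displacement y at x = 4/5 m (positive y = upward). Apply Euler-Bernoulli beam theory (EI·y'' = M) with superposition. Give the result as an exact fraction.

Load 1 — uniform load w=-6 kN/m over full span:
  y_1 = -wx²(L-x)²/(24EI) = -(-6)·(4/5)²·(4-(4/5))²/(24·50000) = 64/1953125 m
Load 2 — triangular load w₀=13 kN/m (0→w₀ over full span):
  y_2 = -w₀x²(L-x)²(x+2L)/(120LEI) = -13·(4/5)²·(4-(4/5))²·((4/5)+2·4)/(120·4·50000) = -4576/146484375 m
Load 3 — applied couple M₀=8 kN·m at a=8/3 m (b=L-a=4/3):
  y_3 = (R_Ax³/6 - M_Ax²/2)/EI  [x≤a] with R_A=8/3, M_A=8/3 = ((8/3)·(4/5)³/6 - (8/3)·(4/5)²/2)/50000 = -44/3515625 m
Load 4 — point force P=12 kN at a=3 m (b=L-a=1):
  y_4 = -Pb²x²(3aL-(3a+b)x)/(6L³EI)  [x≤a] = -12·1²·(4/5)²·(3·3·4-(3·3+1)·(4/5))/(6·4³·50000) = -7/625000 m
Superposition: y = Σ y_i = -77999/3515625000 m ≈ -0.000022 m

y(4/5) = -77999/3515625000 m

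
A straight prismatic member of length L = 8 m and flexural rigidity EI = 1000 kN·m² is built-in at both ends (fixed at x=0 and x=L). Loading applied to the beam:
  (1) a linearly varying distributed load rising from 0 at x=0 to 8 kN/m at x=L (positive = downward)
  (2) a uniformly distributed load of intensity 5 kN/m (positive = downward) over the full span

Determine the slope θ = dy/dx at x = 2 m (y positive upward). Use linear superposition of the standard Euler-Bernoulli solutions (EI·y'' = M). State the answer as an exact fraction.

Load 1 — triangular load w₀=8 kN/m (0→w₀ over full span):
  θ_1 = -w₀(2x(L-x)(L-2x)(x+2L)+x²(L-x)²)/(120LEI) = -8·(2·2·(8-2)·(8-2·2)·(2+2·8)+2²·(8-2)²)/(120·8·1000) = -39/2500 rad
Load 2 — uniform load w=5 kN/m over full span:
  θ_2 = -wx(L-x)(L-2x)/(12EI) = -5·2·(8-2)·(8-2·2)/(12·1000) = -1/50 rad
Superposition: θ = Σ θ_i = -89/2500 rad ≈ -0.035600 rad

θ(2) = -89/2500 rad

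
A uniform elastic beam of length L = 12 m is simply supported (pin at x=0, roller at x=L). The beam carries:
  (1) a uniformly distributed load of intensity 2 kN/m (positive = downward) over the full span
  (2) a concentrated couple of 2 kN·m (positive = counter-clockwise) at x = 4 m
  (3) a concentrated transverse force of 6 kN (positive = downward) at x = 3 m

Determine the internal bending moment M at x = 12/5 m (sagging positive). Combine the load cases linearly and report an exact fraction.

Load 1 — uniform load w=2 kN/m over full span:
  M_1 = wx(L-x)/2 = 2·(12/5)·(12-(12/5))/2 = 576/25 kN·m
Load 2 — applied couple M₀=2 kN·m at a=4 m (b=L-a=8):
  M_2 = M₀x/L  [x≤a] = 2·(12/5)/12 = 2/5 kN·m
Load 3 — point force P=6 kN at a=3 m (b=L-a=9):
  M_3 = Pbx/L  [x≤a] = 6·9·(12/5)/12 = 54/5 kN·m
Superposition: M = Σ M_i = 856/25 kN·m ≈ 34.240000 kN·m

M(12/5) = 856/25 kN·m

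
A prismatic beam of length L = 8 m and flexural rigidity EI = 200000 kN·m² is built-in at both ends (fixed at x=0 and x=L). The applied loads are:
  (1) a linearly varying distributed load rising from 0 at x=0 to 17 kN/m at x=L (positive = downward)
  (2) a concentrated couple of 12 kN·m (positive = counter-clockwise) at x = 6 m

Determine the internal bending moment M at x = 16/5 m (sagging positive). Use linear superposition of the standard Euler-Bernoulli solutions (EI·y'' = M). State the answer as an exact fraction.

Load 1 — triangular load w₀=17 kN/m (0→w₀ over full span):
  M_1 = 3w₀Lx/20 - w₀L²/30 - w₀x³/(6L) = 3·17·8·(16/5)/20 - 17·8²/30 - 17·(16/5)³/(6·8) = 2176/125 kN·m
Load 2 — applied couple M₀=12 kN·m at a=6 m (b=L-a=2):
  M_2 = R_Ax - M_A  [x≤a] with R_A=27/16, M_A=15/4 = (27/16)·(16/5) - (15/4) = 33/20 kN·m
Superposition: M = Σ M_i = 9529/500 kN·m ≈ 19.058000 kN·m

M(16/5) = 9529/500 kN·m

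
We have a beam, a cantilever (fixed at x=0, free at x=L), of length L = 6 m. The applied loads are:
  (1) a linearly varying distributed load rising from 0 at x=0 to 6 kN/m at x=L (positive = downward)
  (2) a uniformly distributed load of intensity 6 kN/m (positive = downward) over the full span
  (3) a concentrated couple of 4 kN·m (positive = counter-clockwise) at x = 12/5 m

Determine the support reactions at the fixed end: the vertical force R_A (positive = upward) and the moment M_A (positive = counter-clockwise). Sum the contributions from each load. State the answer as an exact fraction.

R_A = 54 kN, M_A = 176 kN·m

Load 1 — triangular load w₀=6 kN/m (0→w₀ over full span):
  R_A = w₀L/2 = 6·6/2 = 18 kN
  M_A = w₀L²/3 = 6·6²/3 = 72 kN·m
Load 2 — uniform load w=6 kN/m over full span:
  R_A = wL = 6·6 = 36 kN
  M_A = wL²/2 = 6·6²/2 = 108 kN·m
Load 3 — applied couple M₀=4 kN·m at a=12/5 m (b=L-a=18/5):
  R_A = 0 kN
  M_A = -M₀ = -4 kN·m
Superposition: R_A = 54 kN, M_A = 176 kN·m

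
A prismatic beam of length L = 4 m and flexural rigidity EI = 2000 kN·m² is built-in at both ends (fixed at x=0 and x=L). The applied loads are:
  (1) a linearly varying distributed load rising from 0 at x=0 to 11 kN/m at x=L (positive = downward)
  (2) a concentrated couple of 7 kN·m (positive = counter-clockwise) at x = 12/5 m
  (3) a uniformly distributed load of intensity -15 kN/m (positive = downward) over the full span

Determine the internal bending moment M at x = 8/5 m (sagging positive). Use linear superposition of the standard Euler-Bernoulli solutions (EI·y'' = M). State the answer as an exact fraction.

Load 1 — triangular load w₀=11 kN/m (0→w₀ over full span):
  M_1 = 3w₀Lx/20 - w₀L²/30 - w₀x³/(6L) = 3·11·4·(8/5)/20 - 11·4²/30 - 11·(8/5)³/(6·4) = 352/125 kN·m
Load 2 — applied couple M₀=7 kN·m at a=12/5 m (b=L-a=8/5):
  M_2 = R_Ax - M_A  [x≤a] with R_A=63/25, M_A=56/25 = (63/25)·(8/5) - (56/25) = 224/125 kN·m
Load 3 — uniform load w=-15 kN/m over full span:
  M_3 = wLx/2 - wL²/12 - wx²/2 = (-15)·4·(8/5)/2 - (-15)·4²/12 - (-15)·(8/5)²/2 = -44/5 kN·m
Superposition: M = Σ M_i = -524/125 kN·m ≈ -4.192000 kN·m

M(8/5) = -524/125 kN·m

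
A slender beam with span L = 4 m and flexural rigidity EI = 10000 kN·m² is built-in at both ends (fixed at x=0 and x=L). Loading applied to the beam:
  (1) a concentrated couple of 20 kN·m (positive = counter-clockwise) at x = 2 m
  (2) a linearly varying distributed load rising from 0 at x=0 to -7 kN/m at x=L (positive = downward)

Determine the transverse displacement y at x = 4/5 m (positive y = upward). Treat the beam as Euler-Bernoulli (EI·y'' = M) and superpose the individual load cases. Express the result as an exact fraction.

y(4/5) = -697/58593750 m

Load 1 — applied couple M₀=20 kN·m at a=2 m (b=L-a=2):
  y_1 = (R_Ax³/6 - M_Ax²/2)/EI  [x≤a] with R_A=15/2, M_A=5 = ((15/2)·(4/5)³/6 - 5·(4/5)²/2)/10000 = -3/31250 m
Load 2 — triangular load w₀=-7 kN/m (0→w₀ over full span):
  y_2 = -w₀x²(L-x)²(x+2L)/(120LEI) = -(-7)·(4/5)²·(4-(4/5))²·((4/5)+2·4)/(120·4·10000) = 2464/29296875 m
Superposition: y = Σ y_i = -697/58593750 m ≈ -0.000012 m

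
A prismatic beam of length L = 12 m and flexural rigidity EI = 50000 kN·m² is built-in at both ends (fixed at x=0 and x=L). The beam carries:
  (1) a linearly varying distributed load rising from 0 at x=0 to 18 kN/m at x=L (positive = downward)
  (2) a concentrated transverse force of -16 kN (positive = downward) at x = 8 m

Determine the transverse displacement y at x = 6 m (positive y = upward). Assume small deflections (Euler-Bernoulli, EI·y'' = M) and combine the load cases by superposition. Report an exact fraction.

Load 1 — triangular load w₀=18 kN/m (0→w₀ over full span):
  y_1 = -w₀x²(L-x)²(x+2L)/(120LEI) = -18·6²·(12-6)²·(6+2·12)/(120·12·50000) = -243/25000 m
Load 2 — point force P=-16 kN at a=8 m (b=L-a=4):
  y_2 = -Pb²x²(3aL-(3a+b)x)/(6L³EI)  [x≤a] = -(-16)·4²·6²·(3·8·12-(3·8+4)·6)/(6·12³·50000) = 4/1875 m
Superposition: y = Σ y_i = -569/75000 m ≈ -0.007587 m

y(6) = -569/75000 m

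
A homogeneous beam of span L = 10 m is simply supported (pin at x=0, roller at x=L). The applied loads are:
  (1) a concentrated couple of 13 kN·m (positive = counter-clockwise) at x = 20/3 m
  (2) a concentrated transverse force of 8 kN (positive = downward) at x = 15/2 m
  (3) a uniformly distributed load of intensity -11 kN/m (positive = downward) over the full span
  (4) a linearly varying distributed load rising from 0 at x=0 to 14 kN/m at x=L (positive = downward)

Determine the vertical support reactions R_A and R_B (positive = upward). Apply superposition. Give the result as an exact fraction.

Load 1 — applied couple M₀=13 kN·m at a=20/3 m (b=L-a=10/3):
  R_A = M₀/L = 13/10 kN
  R_B = -M₀/L = -13/10 kN
Load 2 — point force P=8 kN at a=15/2 m (b=L-a=5/2):
  R_A = Pb/L = 8·(5/2)/10 = 2 kN
  R_B = Pa/L = 8·(15/2)/10 = 6 kN
Load 3 — uniform load w=-11 kN/m over full span:
  R_A = wL/2 = (-11)·10/2 = -55 kN
  R_B = wL/2 = (-11)·10/2 = -55 kN
Load 4 — triangular load w₀=14 kN/m (0→w₀ over full span):
  R_A = w₀L/6 = 14·10/6 = 70/3 kN
  R_B = w₀L/3 = 14·10/3 = 140/3 kN
Superposition: R_A = -851/30 kN, R_B = -109/30 kN

R_A = -851/30 kN, R_B = -109/30 kN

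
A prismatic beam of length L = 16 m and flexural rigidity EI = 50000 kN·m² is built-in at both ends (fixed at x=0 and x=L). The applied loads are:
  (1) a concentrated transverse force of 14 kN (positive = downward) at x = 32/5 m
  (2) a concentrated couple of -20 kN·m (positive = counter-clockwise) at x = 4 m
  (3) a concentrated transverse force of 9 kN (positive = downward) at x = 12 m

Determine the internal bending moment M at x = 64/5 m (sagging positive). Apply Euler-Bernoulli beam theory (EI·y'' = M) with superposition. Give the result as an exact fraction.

M(64/5) = -4293/1250 kN·m

Load 1 — point force P=14 kN at a=32/5 m (b=L-a=48/5):
  M_1 = Pa²(a+3b)(L-x)/L³ - Pa²b/L²  [x>a] = 14·(32/5)²·((32/5)+3·(48/5))·(16-(64/5))/16³ - 14·(32/5)²·(48/5)/16² = -3584/625 kN·m
Load 2 — applied couple M₀=-20 kN·m at a=4 m (b=L-a=12):
  M_2 = R_Ax - M_A - M₀  [x>a] with R_A=-45/32, M_A=15/4 = (-45/32)·(64/5) - (15/4) - (-20) = -7/4 kN·m
Load 3 — point force P=9 kN at a=12 m (b=L-a=4):
  M_3 = Pa²(a+3b)(L-x)/L³ - Pa²b/L²  [x>a] = 9·12²·(12+3·4)·(16-(64/5))/16³ - 9·12²·4/16² = 81/20 kN·m
Superposition: M = Σ M_i = -4293/1250 kN·m ≈ -3.434400 kN·m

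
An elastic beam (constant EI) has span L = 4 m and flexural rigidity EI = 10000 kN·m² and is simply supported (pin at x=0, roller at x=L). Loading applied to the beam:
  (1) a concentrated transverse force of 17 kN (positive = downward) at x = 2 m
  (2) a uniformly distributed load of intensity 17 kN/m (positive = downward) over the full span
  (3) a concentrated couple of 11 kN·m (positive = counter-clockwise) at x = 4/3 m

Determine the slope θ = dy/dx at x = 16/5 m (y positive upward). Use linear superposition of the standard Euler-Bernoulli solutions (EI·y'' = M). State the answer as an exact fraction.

Load 1 — point force P=17 kN at a=2 m (b=L-a=2):
  θ_1 = -Pa(2L²-6Lx+3x²+a²)/(6LEI)  [x>a] = -17·2·(2·4²-6·4·(16/5)+3·(16/5)²+2²)/(6·4·10000) = 357/250000 rad
Load 2 — uniform load w=17 kN/m over full span:
  θ_2 = -w(L³-6Lx²+4x³)/(24EI) = -17·(4³-6·4·(16/5)²+4·(16/5)³)/(24·10000) = 561/156250 rad
Load 3 — applied couple M₀=11 kN·m at a=4/3 m (b=L-a=8/3):
  θ_3 = (M₀x²/(2L)-M₀(x-a)+C₁)/EI  [x>a] with C₁=M₀(3b²-L²)/(6L)=22/9 = (11·(16/5)²/(2·4)-11·((16/5)-(4/3))+(22/9))/10000 = -451/1125000 rad
Superposition: θ = Σ θ_i = 51947/11250000 rad ≈ 0.004618 rad

θ(16/5) = 51947/11250000 rad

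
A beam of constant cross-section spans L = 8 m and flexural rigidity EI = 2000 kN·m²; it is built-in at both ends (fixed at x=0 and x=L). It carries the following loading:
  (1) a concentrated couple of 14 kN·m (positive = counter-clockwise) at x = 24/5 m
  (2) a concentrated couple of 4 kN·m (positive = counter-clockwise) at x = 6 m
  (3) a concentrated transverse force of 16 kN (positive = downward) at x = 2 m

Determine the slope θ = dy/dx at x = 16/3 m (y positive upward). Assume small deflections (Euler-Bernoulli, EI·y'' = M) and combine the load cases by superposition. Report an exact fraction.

θ(16/3) = 727/112500 rad

Load 1 — applied couple M₀=14 kN·m at a=24/5 m (b=L-a=16/5):
  θ_1 = (R_Ax²/2 - M_Ax - M₀(x-a))/EI  [x>a] with R_A=63/25, M_A=112/25 = ((63/25)·(16/3)²/2 - (112/25)·(16/3) - 14·((16/3)-(24/5)))/2000 = 7/3125 rad
Load 2 — applied couple M₀=4 kN·m at a=6 m (b=L-a=2):
  θ_2 = (R_Ax²/2 - M_Ax)/EI  [x≤a] with R_A=9/16, M_A=5/4 = ((9/16)·(16/3)²/2 - (5/4)·(16/3))/2000 = 1/1500 rad
Load 3 — point force P=16 kN at a=2 m (b=L-a=6):
  θ_3 = Pa²(L-x)(2bL-(3b+a)(L-x))/(2L³EI)  [x>a] = 16·2²·(8-(16/3))·(2·6·8-(3·6+2)·(8-(16/3)))/(2·8³·2000) = 4/1125 rad
Superposition: θ = Σ θ_i = 727/112500 rad ≈ 0.006462 rad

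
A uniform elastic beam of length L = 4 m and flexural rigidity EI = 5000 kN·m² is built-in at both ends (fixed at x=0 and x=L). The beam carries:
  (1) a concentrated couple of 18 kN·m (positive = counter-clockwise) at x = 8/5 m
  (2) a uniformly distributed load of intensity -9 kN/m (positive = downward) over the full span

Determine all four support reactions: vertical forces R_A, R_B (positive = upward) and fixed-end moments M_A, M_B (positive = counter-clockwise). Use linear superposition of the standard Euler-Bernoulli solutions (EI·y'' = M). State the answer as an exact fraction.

Load 1 — applied couple M₀=18 kN·m at a=8/5 m (b=L-a=12/5):
  R_A = 6M₀ab/L³ = 6·18·(8/5)·(12/5)/4³ = 162/25 kN
  M_A = M₀b(2a-b)/L² = 18·(12/5)·(2·(8/5)-(12/5))/4² = 54/25 kN·m
  R_B = -6M₀ab/L³ = -6·18·(8/5)·(12/5)/4³ = -162/25 kN
  M_B = M₀a(2b-a)/L² = 18·(8/5)·(2·(12/5)-(8/5))/4² = 144/25 kN·m
Load 2 — uniform load w=-9 kN/m over full span:
  R_A = wL/2 = (-9)·4/2 = -18 kN
  M_A = wL²/12 = (-9)·4²/12 = -12 kN·m
  R_B = wL/2 = (-9)·4/2 = -18 kN
  M_B = -wL²/12 = -(-9)·4²/12 = 12 kN·m
Superposition: R_A = -288/25 kN, M_A = -246/25 kN·m, R_B = -612/25 kN, M_B = 444/25 kN·m

R_A = -288/25 kN, M_A = -246/25 kN·m, R_B = -612/25 kN, M_B = 444/25 kN·m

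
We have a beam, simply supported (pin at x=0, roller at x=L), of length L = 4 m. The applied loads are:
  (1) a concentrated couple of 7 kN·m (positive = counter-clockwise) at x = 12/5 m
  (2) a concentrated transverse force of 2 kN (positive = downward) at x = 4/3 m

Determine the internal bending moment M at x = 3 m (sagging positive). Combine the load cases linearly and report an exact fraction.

Load 1 — applied couple M₀=7 kN·m at a=12/5 m (b=L-a=8/5):
  M_1 = M₀x/L - M₀  [x>a] = 7·3/4 - 7 = -7/4 kN·m
Load 2 — point force P=2 kN at a=4/3 m (b=L-a=8/3):
  M_2 = Pa(L-x)/L  [x>a] = 2·(4/3)·(4-3)/4 = 2/3 kN·m
Superposition: M = Σ M_i = -13/12 kN·m ≈ -1.083333 kN·m

M(3) = -13/12 kN·m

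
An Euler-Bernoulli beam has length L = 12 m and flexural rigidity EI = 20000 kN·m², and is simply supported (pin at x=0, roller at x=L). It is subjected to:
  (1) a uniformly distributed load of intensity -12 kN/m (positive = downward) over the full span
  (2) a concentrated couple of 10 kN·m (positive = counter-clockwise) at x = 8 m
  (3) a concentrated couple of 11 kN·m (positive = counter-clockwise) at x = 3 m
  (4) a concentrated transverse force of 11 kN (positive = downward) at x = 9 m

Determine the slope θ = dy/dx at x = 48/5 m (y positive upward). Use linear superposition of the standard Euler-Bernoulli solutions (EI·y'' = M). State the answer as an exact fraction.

Load 1 — uniform load w=-12 kN/m over full span:
  θ_1 = -w(L³-6Lx²+4x³)/(24EI) = -(-12)·(12³-6·12·(48/5)²+4·(48/5)³)/(24·20000) = -2673/78125 rad
Load 2 — applied couple M₀=10 kN·m at a=8 m (b=L-a=4):
  θ_2 = (M₀x²/(2L)-M₀(x-a)+C₁)/EI  [x>a] with C₁=M₀(3b²-L²)/(6L)=-40/3 = (10·(48/5)²/(2·12)-10·((48/5)-8)+(-40/3))/20000 = 17/37500 rad
Load 3 — applied couple M₀=11 kN·m at a=3 m (b=L-a=9):
  θ_3 = (M₀x²/(2L)-M₀(x-a)+C₁)/EI  [x>a] with C₁=M₀(3b²-L²)/(6L)=121/8 = (11·(48/5)²/(2·12)-11·((48/5)-3)+(121/8))/20000 = -3047/4000000 rad
Load 4 — point force P=11 kN at a=9 m (b=L-a=3):
  θ_4 = -Pa(2L²-6Lx+3x²+a²)/(6LEI)  [x>a] = -11·9·(2·12²-6·12·(48/5)+3·(48/5)²+9²)/(6·12·20000) = 12573/4000000 rad
Superposition: θ = Σ θ_i = -941387/30000000 rad ≈ -0.031380 rad

θ(48/5) = -941387/30000000 rad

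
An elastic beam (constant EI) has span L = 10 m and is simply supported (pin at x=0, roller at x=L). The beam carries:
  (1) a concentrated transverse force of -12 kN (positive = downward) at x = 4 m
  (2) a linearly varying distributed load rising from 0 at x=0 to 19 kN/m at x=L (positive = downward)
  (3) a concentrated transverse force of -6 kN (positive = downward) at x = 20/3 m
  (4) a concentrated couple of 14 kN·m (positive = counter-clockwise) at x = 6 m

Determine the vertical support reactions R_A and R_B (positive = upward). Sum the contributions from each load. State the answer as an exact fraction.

Load 1 — point force P=-12 kN at a=4 m (b=L-a=6):
  R_A = Pb/L = (-12)·6/10 = -36/5 kN
  R_B = Pa/L = (-12)·4/10 = -24/5 kN
Load 2 — triangular load w₀=19 kN/m (0→w₀ over full span):
  R_A = w₀L/6 = 19·10/6 = 95/3 kN
  R_B = w₀L/3 = 19·10/3 = 190/3 kN
Load 3 — point force P=-6 kN at a=20/3 m (b=L-a=10/3):
  R_A = Pb/L = (-6)·(10/3)/10 = -2 kN
  R_B = Pa/L = (-6)·(20/3)/10 = -4 kN
Load 4 — applied couple M₀=14 kN·m at a=6 m (b=L-a=4):
  R_A = M₀/L = 14/10 = 7/5 kN
  R_B = -M₀/L = -14/10 = -7/5 kN
Superposition: R_A = 358/15 kN, R_B = 797/15 kN

R_A = 358/15 kN, R_B = 797/15 kN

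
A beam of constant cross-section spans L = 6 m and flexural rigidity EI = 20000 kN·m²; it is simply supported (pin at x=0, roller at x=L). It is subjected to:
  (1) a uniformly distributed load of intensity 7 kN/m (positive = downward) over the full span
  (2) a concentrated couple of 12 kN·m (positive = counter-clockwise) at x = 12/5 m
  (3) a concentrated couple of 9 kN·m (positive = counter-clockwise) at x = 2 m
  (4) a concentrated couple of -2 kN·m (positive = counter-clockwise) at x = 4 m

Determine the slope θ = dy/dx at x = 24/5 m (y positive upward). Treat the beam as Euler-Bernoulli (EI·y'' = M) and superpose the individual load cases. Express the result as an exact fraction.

Load 1 — uniform load w=7 kN/m over full span:
  θ_1 = -w(L³-6Lx²+4x³)/(24EI) = -7·(6³-6·6·(24/5)²+4·(24/5)³)/(24·20000) = 6237/2500000 rad
Load 2 — applied couple M₀=12 kN·m at a=12/5 m (b=L-a=18/5):
  θ_2 = (M₀x²/(2L)-M₀(x-a)+C₁)/EI  [x>a] with C₁=M₀(3b²-L²)/(6L)=24/25 = (12·(24/5)²/(2·6)-12·((24/5)-(12/5))+(24/25))/20000 = -3/12500 rad
Load 3 — applied couple M₀=9 kN·m at a=2 m (b=L-a=4):
  θ_3 = (M₀x²/(2L)-M₀(x-a)+C₁)/EI  [x>a] with C₁=M₀(3b²-L²)/(6L)=3 = (9·(24/5)²/(2·6)-9·((24/5)-2)+3)/20000 = -123/500000 rad
Load 4 — applied couple M₀=-2 kN·m at a=4 m (b=L-a=2):
  θ_4 = (M₀x²/(2L)-M₀(x-a)+C₁)/EI  [x>a] with C₁=M₀(3b²-L²)/(6L)=4/3 = ((-2)·(24/5)²/(2·6)-(-2)·((24/5)-4)+(4/3))/20000 = -17/375000 rad
Superposition: θ = Σ θ_i = 7363/3750000 rad ≈ 0.001963 rad

θ(24/5) = 7363/3750000 rad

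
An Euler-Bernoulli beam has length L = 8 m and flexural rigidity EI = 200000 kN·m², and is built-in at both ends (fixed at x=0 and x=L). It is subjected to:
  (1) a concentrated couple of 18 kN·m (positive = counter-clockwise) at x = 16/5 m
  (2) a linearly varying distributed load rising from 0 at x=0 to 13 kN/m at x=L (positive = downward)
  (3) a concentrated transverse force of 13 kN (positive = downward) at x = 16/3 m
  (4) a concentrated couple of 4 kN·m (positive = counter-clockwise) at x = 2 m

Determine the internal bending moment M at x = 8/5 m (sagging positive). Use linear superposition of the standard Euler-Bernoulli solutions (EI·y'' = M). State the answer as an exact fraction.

M(8/5) = -6839/4500 kN·m

Load 1 — applied couple M₀=18 kN·m at a=16/5 m (b=L-a=24/5):
  M_1 = R_Ax - M_A  [x≤a] with R_A=81/25, M_A=54/25 = (81/25)·(8/5) - (54/25) = 378/125 kN·m
Load 2 — triangular load w₀=13 kN/m (0→w₀ over full span):
  M_2 = 3w₀Lx/20 - w₀L²/30 - w₀x³/(6L) = 3·13·8·(8/5)/20 - 13·8²/30 - 13·(8/5)³/(6·8) = -1456/375 kN·m
Load 3 — point force P=13 kN at a=16/3 m (b=L-a=8/3):
  M_3 = Pb²(3a+b)x/L³ - Pab²/L²  [x≤a] = 13·(8/3)²·(3·(16/3)+(8/3))·(8/5)/8³ - 13·(16/3)·(8/3)²/8² = -104/45 kN·m
Load 4 — applied couple M₀=4 kN·m at a=2 m (b=L-a=6):
  M_4 = R_Ax - M_A  [x≤a] with R_A=9/16, M_A=-3/4 = (9/16)·(8/5) - (-3/4) = 33/20 kN·m
Superposition: M = Σ M_i = -6839/4500 kN·m ≈ -1.519778 kN·m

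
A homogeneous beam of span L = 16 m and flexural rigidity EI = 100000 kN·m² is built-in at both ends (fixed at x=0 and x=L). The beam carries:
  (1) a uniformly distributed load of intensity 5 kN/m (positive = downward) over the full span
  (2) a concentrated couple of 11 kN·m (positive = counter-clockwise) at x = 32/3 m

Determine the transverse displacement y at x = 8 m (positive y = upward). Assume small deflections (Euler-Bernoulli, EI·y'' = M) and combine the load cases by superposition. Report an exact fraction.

y(8) = -251/28125 m

Load 1 — uniform load w=5 kN/m over full span:
  y_1 = -wx²(L-x)²/(24EI) = -5·8²·(16-8)²/(24·100000) = -16/1875 m
Load 2 — applied couple M₀=11 kN·m at a=32/3 m (b=L-a=16/3):
  y_2 = (R_Ax³/6 - M_Ax²/2)/EI  [x≤a] with R_A=11/12, M_A=11/3 = ((11/12)·8³/6 - (11/3)·8²/2)/100000 = -11/28125 m
Superposition: y = Σ y_i = -251/28125 m ≈ -0.008924 m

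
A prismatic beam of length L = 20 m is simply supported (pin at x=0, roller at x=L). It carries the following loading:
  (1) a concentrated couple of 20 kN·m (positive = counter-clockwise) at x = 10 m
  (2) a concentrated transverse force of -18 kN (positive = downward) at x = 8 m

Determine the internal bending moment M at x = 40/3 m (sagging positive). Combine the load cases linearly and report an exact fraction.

Load 1 — applied couple M₀=20 kN·m at a=10 m (b=L-a=10):
  M_1 = M₀x/L - M₀  [x>a] = 20·(40/3)/20 - 20 = -20/3 kN·m
Load 2 — point force P=-18 kN at a=8 m (b=L-a=12):
  M_2 = Pa(L-x)/L  [x>a] = (-18)·8·(20-(40/3))/20 = -48 kN·m
Superposition: M = Σ M_i = -164/3 kN·m ≈ -54.666667 kN·m

M(40/3) = -164/3 kN·m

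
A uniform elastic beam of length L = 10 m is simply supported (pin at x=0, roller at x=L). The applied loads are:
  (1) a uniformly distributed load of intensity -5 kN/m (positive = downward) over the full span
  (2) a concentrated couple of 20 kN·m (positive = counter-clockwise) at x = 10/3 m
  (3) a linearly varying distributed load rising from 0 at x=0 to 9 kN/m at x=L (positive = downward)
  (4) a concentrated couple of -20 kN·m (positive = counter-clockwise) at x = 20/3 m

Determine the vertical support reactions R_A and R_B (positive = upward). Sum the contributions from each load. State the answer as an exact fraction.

R_A = -10 kN, R_B = 5 kN

Load 1 — uniform load w=-5 kN/m over full span:
  R_A = wL/2 = (-5)·10/2 = -25 kN
  R_B = wL/2 = (-5)·10/2 = -25 kN
Load 2 — applied couple M₀=20 kN·m at a=10/3 m (b=L-a=20/3):
  R_A = M₀/L = 20/10 = 2 kN
  R_B = -M₀/L = -20/10 = -2 kN
Load 3 — triangular load w₀=9 kN/m (0→w₀ over full span):
  R_A = w₀L/6 = 9·10/6 = 15 kN
  R_B = w₀L/3 = 9·10/3 = 30 kN
Load 4 — applied couple M₀=-20 kN·m at a=20/3 m (b=L-a=10/3):
  R_A = M₀/L = (-20)/10 = -2 kN
  R_B = -M₀/L = -(-20)/10 = 2 kN
Superposition: R_A = -10 kN, R_B = 5 kN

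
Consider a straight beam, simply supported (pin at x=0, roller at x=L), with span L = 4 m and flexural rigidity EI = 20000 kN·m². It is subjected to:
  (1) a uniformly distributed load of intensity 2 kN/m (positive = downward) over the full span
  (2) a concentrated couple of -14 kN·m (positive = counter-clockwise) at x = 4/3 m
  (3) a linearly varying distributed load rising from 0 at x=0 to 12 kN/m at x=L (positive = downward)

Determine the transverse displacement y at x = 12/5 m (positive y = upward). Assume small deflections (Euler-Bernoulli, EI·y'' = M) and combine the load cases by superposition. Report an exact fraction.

Load 1 — uniform load w=2 kN/m over full span:
  y_1 = -wx(L³-2Lx²+x³)/(24EI) = -2·(12/5)·(4³-2·4·(12/5)²+(12/5)³)/(24·20000) = -124/390625 m
Load 2 — applied couple M₀=-14 kN·m at a=4/3 m (b=L-a=8/3):
  y_2 = (M₀x³/(6L)-M₀(x-a)²/2+C₁x)/EI  [x>a] with C₁=M₀(3b²-L²)/(6L)=-28/9 = ((-14)·(12/5)³/(6·4)-(-14)·((12/5)-(4/3))²/2+(-28/9)·(12/5))/20000 = -266/703125 m
Load 3 — triangular load w₀=12 kN/m (0→w₀ over full span):
  y_3 = -w₀x(7L⁴-10L²x²+3x⁴)/(360LEI) = -12·(12/5)·(7·4⁴-10·4²·(12/5)²+3·(12/5)⁴)/(360·4·20000) = -9472/9765625 m
Superposition: y = Σ y_i = -146398/87890625 m ≈ -0.001666 m

y(12/5) = -146398/87890625 m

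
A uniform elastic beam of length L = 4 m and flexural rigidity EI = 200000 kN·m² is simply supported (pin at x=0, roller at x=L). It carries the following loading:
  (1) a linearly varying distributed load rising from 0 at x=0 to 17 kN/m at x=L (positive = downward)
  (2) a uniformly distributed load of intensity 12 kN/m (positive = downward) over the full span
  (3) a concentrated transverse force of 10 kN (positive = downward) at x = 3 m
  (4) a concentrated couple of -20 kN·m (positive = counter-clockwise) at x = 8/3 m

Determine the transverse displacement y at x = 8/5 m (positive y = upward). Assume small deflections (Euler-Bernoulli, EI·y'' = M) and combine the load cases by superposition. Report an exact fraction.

Load 1 — triangular load w₀=17 kN/m (0→w₀ over full span):
  y_1 = -w₀x(7L⁴-10L²x²+3x⁴)/(360LEI) = -17·(8/5)·(7·4⁴-10·4²·(8/5)²+3·(8/5)⁴)/(360·4·200000) = -19397/146484375 m
Load 2 — uniform load w=12 kN/m over full span:
  y_2 = -wx(L³-2Lx²+x³)/(24EI) = -12·(8/5)·(4³-2·4·(8/5)²+(8/5)³)/(24·200000) = -372/1953125 m
Load 3 — point force P=10 kN at a=3 m (b=L-a=1):
  y_3 = -Pbx(L²-b²-x²)/(6LEI)  [x≤a] = -10·1·(8/5)·(4²-1²-(8/5)²)/(6·4·200000) = -311/7500000 m
Load 4 — applied couple M₀=-20 kN·m at a=8/3 m (b=L-a=4/3):
  y_4 = (M₀x³/(6L)+C₁x)/EI  [x≤a] with C₁=M₀(3b²-L²)/(6L)=80/9 = ((-20)·(8/5)³/(6·4)+(80/9)·(8/5))/200000 = 38/703125 m
Superposition: y = Σ y_i = -4363637/14062500000 m ≈ -0.000310 m

y(8/5) = -4363637/14062500000 m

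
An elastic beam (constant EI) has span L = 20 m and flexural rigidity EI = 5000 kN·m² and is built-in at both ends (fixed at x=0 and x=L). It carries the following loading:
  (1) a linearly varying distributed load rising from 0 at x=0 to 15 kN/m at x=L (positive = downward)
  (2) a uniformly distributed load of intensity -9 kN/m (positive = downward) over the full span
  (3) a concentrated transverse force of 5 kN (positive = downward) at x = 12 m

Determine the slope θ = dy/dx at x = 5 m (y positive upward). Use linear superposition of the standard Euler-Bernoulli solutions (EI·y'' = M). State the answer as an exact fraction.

Load 1 — triangular load w₀=15 kN/m (0→w₀ over full span):
  θ_1 = -w₀(2x(L-x)(L-2x)(x+2L)+x²(L-x)²)/(120LEI) = -15·(2·5·(20-5)·(20-2·5)·(5+2·20)+5²·(20-5)²)/(120·20·5000) = -117/1280 rad
Load 2 — uniform load w=-9 kN/m over full span:
  θ_2 = -wx(L-x)(L-2x)/(12EI) = -(-9)·5·(20-5)·(20-2·5)/(12·5000) = 9/80 rad
Load 3 — point force P=5 kN at a=12 m (b=L-a=8):
  θ_3 = -Pb²x(2aL-(3a+b)x)/(2L³EI)  [x≤a] = -5·8²·5·(2·12·20-(3·12+8)·5)/(2·20³·5000) = -13/2500 rad
Superposition: θ = Σ θ_i = 2543/160000 rad ≈ 0.015894 rad

θ(5) = 2543/160000 rad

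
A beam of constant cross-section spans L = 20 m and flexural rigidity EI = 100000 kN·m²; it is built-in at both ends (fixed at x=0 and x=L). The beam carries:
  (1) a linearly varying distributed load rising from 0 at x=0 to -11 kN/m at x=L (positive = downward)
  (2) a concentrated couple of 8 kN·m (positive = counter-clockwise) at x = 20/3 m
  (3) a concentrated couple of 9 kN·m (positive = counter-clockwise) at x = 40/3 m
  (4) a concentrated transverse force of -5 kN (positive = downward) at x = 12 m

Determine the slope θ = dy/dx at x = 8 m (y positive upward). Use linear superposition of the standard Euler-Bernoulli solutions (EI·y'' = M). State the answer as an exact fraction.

θ(8) = 729/312500 rad

Load 1 — triangular load w₀=-11 kN/m (0→w₀ over full span):
  θ_1 = -w₀(2x(L-x)(L-2x)(x+2L)+x²(L-x)²)/(120LEI) = -(-11)·(2·8·(20-8)·(20-2·8)·(8+2·20)+8²·(20-8)²)/(120·20·100000) = 33/15625 rad
Load 2 — applied couple M₀=8 kN·m at a=20/3 m (b=L-a=40/3):
  θ_2 = (R_Ax²/2 - M_Ax - M₀(x-a))/EI  [x>a] with R_A=8/15, M_A=0 = ((8/15)·8²/2 - 0·8 - 8·(8-(20/3)))/100000 = 1/15625 rad
Load 3 — applied couple M₀=9 kN·m at a=40/3 m (b=L-a=20/3):
  θ_3 = (R_Ax²/2 - M_Ax)/EI  [x≤a] with R_A=3/5, M_A=3 = ((3/5)·8²/2 - 3·8)/100000 = -3/62500 rad
Load 4 — point force P=-5 kN at a=12 m (b=L-a=8):
  θ_4 = -Pb²x(2aL-(3a+b)x)/(2L³EI)  [x≤a] = -(-5)·8²·8·(2·12·20-(3·12+8)·8)/(2·20³·100000) = 16/78125 rad
Superposition: θ = Σ θ_i = 729/312500 rad ≈ 0.002333 rad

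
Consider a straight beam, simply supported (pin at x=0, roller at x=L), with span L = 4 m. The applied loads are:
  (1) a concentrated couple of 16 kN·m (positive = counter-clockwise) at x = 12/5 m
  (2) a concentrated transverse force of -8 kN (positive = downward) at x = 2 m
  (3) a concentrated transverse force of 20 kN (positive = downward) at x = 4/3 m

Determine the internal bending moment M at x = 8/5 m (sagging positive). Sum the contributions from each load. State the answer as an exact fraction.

M(8/5) = 16 kN·m

Load 1 — applied couple M₀=16 kN·m at a=12/5 m (b=L-a=8/5):
  M_1 = M₀x/L  [x≤a] = 16·(8/5)/4 = 32/5 kN·m
Load 2 — point force P=-8 kN at a=2 m (b=L-a=2):
  M_2 = Pbx/L  [x≤a] = (-8)·2·(8/5)/4 = -32/5 kN·m
Load 3 — point force P=20 kN at a=4/3 m (b=L-a=8/3):
  M_3 = Pa(L-x)/L  [x>a] = 20·(4/3)·(4-(8/5))/4 = 16 kN·m
Superposition: M = Σ M_i = 16 kN·m ≈ 16.000000 kN·m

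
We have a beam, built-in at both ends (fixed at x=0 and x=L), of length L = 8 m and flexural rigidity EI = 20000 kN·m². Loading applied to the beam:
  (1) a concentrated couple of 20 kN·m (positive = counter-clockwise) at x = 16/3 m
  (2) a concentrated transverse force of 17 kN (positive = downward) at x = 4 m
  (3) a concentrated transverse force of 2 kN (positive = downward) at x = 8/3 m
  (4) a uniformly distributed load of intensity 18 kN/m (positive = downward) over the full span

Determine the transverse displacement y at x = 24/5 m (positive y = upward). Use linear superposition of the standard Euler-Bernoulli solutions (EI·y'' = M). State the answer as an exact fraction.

y(24/5) = -373616/31640625 m

Load 1 — applied couple M₀=20 kN·m at a=16/3 m (b=L-a=8/3):
  y_1 = (R_Ax³/6 - M_Ax²/2)/EI  [x≤a] with R_A=10/3, M_A=20/3 = ((10/3)·(24/5)³/6 - (20/3)·(24/5)²/2)/20000 = -12/15625 m
Load 2 — point force P=17 kN at a=4 m (b=L-a=4):
  y_2 = -Pa²(L-x)²(3bL-(3b+a)(L-x))/(6L³EI)  [x>a] = -17·4²·(8-(24/5))²·(3·4·8-(3·4+4)·(8-(24/5)))/(6·8³·20000) = -476/234375 m
Load 3 — point force P=2 kN at a=8/3 m (b=L-a=16/3):
  y_3 = -Pa²(L-x)²(3bL-(3b+a)(L-x))/(6L³EI)  [x>a] = -2·(8/3)²·(8-(24/5))²·(3·(16/3)·8-(3·(16/3)+(8/3))·(8-(24/5)))/(6·8³·20000) = -1024/6328125 m
Load 4 — uniform load w=18 kN/m over full span:
  y_4 = -wx²(L-x)²/(24EI) = -18·(24/5)²·(8-(24/5))²/(24·20000) = -3456/390625 m
Superposition: y = Σ y_i = -373616/31640625 m ≈ -0.011808 m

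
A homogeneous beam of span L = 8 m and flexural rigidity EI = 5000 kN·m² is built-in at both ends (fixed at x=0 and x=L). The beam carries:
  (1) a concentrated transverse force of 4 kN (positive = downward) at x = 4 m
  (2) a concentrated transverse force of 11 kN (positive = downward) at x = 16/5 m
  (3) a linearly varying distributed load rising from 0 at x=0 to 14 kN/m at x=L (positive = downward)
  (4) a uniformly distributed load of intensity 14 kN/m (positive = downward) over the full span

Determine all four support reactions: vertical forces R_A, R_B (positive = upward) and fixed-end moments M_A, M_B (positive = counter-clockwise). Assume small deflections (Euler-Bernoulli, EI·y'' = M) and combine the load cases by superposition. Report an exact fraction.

Load 1 — point force P=4 kN at a=4 m (b=L-a=4):
  R_A = Pb²(3a+b)/L³ = 4·4²·(3·4+4)/8³ = 2 kN
  M_A = Pab²/L² = 4·4·4²/8² = 4 kN·m
  R_B = Pa²(a+3b)/L³ = 4·4²·(4+3·4)/8³ = 2 kN
  M_B = -Pa²b/L² = -4·4²·4/8² = -4 kN·m
Load 2 — point force P=11 kN at a=16/5 m (b=L-a=24/5):
  R_A = Pb²(3a+b)/L³ = 11·(24/5)²·(3·(16/5)+(24/5))/8³ = 891/125 kN
  M_A = Pab²/L² = 11·(16/5)·(24/5)²/8² = 1584/125 kN·m
  R_B = Pa²(a+3b)/L³ = 11·(16/5)²·((16/5)+3·(24/5))/8³ = 484/125 kN
  M_B = -Pa²b/L² = -11·(16/5)²·(24/5)/8² = -1056/125 kN·m
Load 3 — triangular load w₀=14 kN/m (0→w₀ over full span):
  R_A = 3w₀L/20 = 3·14·8/20 = 84/5 kN
  M_A = w₀L²/30 = 14·8²/30 = 448/15 kN·m
  R_B = 7w₀L/20 = 7·14·8/20 = 196/5 kN
  M_B = -w₀L²/20 = -14·8²/20 = -224/5 kN·m
Load 4 — uniform load w=14 kN/m over full span:
  R_A = wL/2 = 14·8/2 = 56 kN
  M_A = wL²/12 = 14·8²/12 = 224/3 kN·m
  R_B = wL/2 = 14·8/2 = 56 kN
  M_B = -wL²/12 = -14·8²/12 = -224/3 kN·m
Superposition: R_A = 10241/125 kN, M_A = 45452/375 kN·m, R_B = 12634/125 kN, M_B = -49468/375 kN·m

R_A = 10241/125 kN, M_A = 45452/375 kN·m, R_B = 12634/125 kN, M_B = -49468/375 kN·m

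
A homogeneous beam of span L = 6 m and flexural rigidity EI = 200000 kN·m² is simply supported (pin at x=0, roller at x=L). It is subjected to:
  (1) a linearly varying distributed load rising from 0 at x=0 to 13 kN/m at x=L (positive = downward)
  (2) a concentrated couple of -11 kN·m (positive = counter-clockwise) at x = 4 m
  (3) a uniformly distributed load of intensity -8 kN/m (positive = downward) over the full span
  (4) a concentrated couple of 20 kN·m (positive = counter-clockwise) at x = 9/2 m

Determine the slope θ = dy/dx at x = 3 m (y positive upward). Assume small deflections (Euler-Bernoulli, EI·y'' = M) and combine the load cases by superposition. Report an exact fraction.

Load 1 — triangular load w₀=13 kN/m (0→w₀ over full span):
  θ_1 = -w₀(7L⁴-30L²x²+15x⁴)/(360LEI) = -13·(7·6⁴-30·6²·3²+15·3⁴)/(360·6·200000) = -273/16000000 rad
Load 2 — applied couple M₀=-11 kN·m at a=4 m (b=L-a=2):
  θ_2 = (M₀x²/(2L)+C₁)/EI  [x≤a] with C₁=M₀(3b²-L²)/(6L)=22/3 = ((-11)·3²/(2·6)+(22/3))/200000 = -11/2400000 rad
Load 3 — uniform load w=-8 kN/m over full span:
  θ_3 = -w(L³-6Lx²+4x³)/(24EI) = -(-8)·(6³-6·6·3²+4·3³)/(24·200000) = 0 rad
Load 4 — applied couple M₀=20 kN·m at a=9/2 m (b=L-a=3/2):
  θ_4 = (M₀x²/(2L)+C₁)/EI  [x≤a] with C₁=M₀(3b²-L²)/(6L)=-65/4 = (20·3²/(2·6)+(-65/4))/200000 = -1/160000 rad
Superposition: θ = Σ θ_i = -1339/48000000 rad ≈ -0.000028 rad

θ(3) = -1339/48000000 rad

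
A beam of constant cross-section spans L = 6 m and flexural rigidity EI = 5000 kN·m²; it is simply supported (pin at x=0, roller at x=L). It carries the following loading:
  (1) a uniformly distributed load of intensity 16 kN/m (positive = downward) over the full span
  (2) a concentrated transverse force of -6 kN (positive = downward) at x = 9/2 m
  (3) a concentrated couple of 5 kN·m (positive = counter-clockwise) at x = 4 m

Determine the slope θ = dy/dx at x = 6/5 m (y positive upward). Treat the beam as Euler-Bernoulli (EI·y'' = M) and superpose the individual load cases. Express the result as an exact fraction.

θ(6/5) = -656543/30000000 rad

Load 1 — uniform load w=16 kN/m over full span:
  θ_1 = -w(L³-6Lx²+4x³)/(24EI) = -16·(6³-6·6·(6/5)²+4·(6/5)³)/(24·5000) = -1782/78125 rad
Load 2 — point force P=-6 kN at a=9/2 m (b=L-a=3/2):
  θ_2 = -Pb(L²-b²-3x²)/(6LEI)  [x≤a] = -(-6)·(3/2)·(6²-(3/2)²-3·(6/5)²)/(6·6·5000) = 2943/2000000 rad
Load 3 — applied couple M₀=5 kN·m at a=4 m (b=L-a=2):
  θ_3 = (M₀x²/(2L)+C₁)/EI  [x≤a] with C₁=M₀(3b²-L²)/(6L)=-10/3 = (5·(6/5)²/(2·6)+(-10/3))/5000 = -41/75000 rad
Superposition: θ = Σ θ_i = -656543/30000000 rad ≈ -0.021885 rad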